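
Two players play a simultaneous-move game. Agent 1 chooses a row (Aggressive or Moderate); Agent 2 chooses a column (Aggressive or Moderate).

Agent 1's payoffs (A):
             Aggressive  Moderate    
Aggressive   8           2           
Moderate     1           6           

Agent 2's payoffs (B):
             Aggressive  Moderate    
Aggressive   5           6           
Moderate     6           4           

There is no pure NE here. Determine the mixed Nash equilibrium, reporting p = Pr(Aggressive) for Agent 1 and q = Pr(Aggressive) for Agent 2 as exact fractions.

p = 2/3, q = 4/11

Each player's mixing probability is pinned down by making the *other* player indifferent.
Agent 2 indifferent between Aggressive and Moderate: p·5 + (1−p)·6 = p·6 + (1−p)·4 ⟹ 6 + (-1)p = 4 + 2p ⟹ p = 2/3.
Agent 1 indifferent between Aggressive and Moderate: q·8 + (1−q)·2 = q·1 + (1−q)·6 ⟹ 2 + 6q = 6 + (-5)q ⟹ q = 4/11.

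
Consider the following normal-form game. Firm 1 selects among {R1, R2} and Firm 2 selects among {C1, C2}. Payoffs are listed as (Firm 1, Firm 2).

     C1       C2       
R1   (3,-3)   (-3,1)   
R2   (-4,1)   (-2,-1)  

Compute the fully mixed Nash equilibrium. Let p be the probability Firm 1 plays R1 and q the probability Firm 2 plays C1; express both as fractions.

p = 1/3, q = 1/8

In a mixed NE each player is indifferent between their pure strategies, so the opponent's mix sets the indifference.
Firm 2 indifferent between C1 and C2: p·(-3) + (1−p)·1 = p·1 + (1−p)·(-1) ⟹ 1 + (-4)p = (-1) + 2p ⟹ p = 1/3.
Firm 1 indifferent between R1 and R2: q·3 + (1−q)·(-3) = q·(-4) + (1−q)·(-2) ⟹ (-3) + 6q = (-2) + (-2)q ⟹ q = 1/8.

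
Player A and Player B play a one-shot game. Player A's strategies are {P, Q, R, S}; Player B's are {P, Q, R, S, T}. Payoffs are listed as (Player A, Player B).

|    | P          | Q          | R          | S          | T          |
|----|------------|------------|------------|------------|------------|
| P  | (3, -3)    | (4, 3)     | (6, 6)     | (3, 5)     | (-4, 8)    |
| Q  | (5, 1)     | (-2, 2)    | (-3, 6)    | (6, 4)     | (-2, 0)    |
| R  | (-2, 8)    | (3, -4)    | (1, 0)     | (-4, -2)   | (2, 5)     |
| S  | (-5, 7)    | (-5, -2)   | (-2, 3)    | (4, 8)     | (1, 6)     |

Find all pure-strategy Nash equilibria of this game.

There is no pure-strategy Nash equilibrium

Find each player's best response to every opponent strategy; NE are the intersections.
Player A's best responses — vs P: Q (payoff 5); vs Q: P (payoff 4); vs R: P (payoff 6); vs S: Q (payoff 6); vs T: R (payoff 2).
Player B's best responses — vs P: T (payoff 8); vs Q: R (payoff 6); vs R: P (payoff 8); vs S: S (payoff 8).
No cell has both players best-responding. For instance, Player A's best reply to R is P, but against P Player B prefers T over R.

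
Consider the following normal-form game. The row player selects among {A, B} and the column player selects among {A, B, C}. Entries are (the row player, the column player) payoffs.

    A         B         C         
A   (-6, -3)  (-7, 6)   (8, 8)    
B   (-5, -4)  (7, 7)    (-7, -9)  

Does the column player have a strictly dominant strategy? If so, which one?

No strictly dominant strategy

Check whether one of the column player's strategies beats all alternatives regardless of what the opponent does.
A is not dominant: against A, B gives 6 > -3.
B is not dominant: against A, C gives 8 > 6.
C is not dominant: against B, A gives -4 > -9.
No single strategy is best against every opponent action.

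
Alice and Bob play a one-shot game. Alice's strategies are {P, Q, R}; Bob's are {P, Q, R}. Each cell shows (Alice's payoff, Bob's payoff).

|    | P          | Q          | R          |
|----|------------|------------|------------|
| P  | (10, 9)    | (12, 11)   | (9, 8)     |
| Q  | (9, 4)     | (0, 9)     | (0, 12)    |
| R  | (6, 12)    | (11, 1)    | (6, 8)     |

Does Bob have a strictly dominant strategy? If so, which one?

No strictly dominant strategy

A strategy is strictly dominant if it gives Bob a strictly higher payoff than every other strategy, against every choice by the opponent.
P is not dominant: against P, Q gives 11 > 9.
Q is not dominant: against Q, R gives 12 > 9.
R is not dominant: against P, P gives 9 > 8.
No single strategy is best against every opponent action.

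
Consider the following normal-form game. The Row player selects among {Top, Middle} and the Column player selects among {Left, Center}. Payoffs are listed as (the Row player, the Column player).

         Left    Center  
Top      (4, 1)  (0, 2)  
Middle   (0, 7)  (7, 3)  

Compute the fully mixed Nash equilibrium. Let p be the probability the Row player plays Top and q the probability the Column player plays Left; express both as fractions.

p = 4/5, q = 7/11

Each player's mixing probability is pinned down by making the *other* player indifferent.
The Column player indifferent between Left and Center: p·1 + (1−p)·7 = p·2 + (1−p)·3 ⟹ 7 + (-6)p = 3 + (-1)p ⟹ p = 4/5.
The Row player indifferent between Top and Middle: q·4 + (1−q)·0 = q·0 + (1−q)·7 ⟹ 0 + 4q = 7 + (-7)q ⟹ q = 7/11.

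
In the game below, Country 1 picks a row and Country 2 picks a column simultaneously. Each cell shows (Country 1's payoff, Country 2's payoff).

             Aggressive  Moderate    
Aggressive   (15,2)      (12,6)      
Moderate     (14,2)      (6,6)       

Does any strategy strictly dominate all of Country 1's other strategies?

A strategy is strictly dominant if it gives Country 1 a strictly higher payoff than every other strategy, against every choice by the opponent.
Aggressive strictly dominates: vs Aggressive: 15 > 14; vs Moderate: 12 > 6.

Aggressive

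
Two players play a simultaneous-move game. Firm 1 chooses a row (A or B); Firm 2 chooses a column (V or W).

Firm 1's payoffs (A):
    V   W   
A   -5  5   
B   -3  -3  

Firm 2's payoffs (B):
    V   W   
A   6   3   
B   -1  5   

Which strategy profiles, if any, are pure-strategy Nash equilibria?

There is no pure-strategy Nash equilibrium

Check mutual best responses: a cell is a NE iff neither player can gain by unilaterally deviating.
Firm 1's best responses — vs V: B (payoff -3); vs W: A (payoff 5).
Firm 2's best responses — vs A: V (payoff 6); vs B: W (payoff 5).
No cell has both players best-responding. For instance, Firm 1's best reply to V is B, but against B Firm 2 prefers W over V.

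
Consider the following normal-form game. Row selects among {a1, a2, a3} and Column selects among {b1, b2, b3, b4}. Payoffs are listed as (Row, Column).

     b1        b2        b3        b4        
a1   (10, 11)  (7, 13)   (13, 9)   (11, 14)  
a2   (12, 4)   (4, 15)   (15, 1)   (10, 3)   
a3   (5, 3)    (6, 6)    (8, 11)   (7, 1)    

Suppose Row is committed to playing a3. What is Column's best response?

b3

With Row fixed at a3, Column's payoffs are: b1 → 3, b2 → 6, b3 → 11, b4 → 1.
The maximum is 11, achieved by b3.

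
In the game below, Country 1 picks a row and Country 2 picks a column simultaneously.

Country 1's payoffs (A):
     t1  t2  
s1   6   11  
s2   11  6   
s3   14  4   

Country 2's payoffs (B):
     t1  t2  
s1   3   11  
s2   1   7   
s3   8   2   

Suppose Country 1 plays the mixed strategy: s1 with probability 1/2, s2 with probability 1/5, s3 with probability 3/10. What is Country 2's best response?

Country 2's best reply maximizes expected payoff against the mix.
t1: (1/2)·3 + (1/5)·1 + (3/10)·8 = 41/10
t2: (1/2)·11 + (1/5)·7 + (3/10)·2 = 15/2
Highest expected payoff is 15/2, from t2.

t2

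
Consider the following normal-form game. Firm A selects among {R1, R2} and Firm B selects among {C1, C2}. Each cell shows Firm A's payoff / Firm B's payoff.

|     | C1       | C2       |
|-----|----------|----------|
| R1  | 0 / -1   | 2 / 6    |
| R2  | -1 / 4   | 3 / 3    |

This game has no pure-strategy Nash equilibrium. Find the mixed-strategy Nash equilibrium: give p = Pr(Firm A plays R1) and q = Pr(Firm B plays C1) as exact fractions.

In a mixed NE each player is indifferent between their pure strategies, so the opponent's mix sets the indifference.
Firm B indifferent between C1 and C2: p·(-1) + (1−p)·4 = p·6 + (1−p)·3 ⟹ 4 + (-5)p = 3 + 3p ⟹ p = 1/8.
Firm A indifferent between R1 and R2: q·0 + (1−q)·2 = q·(-1) + (1−q)·3 ⟹ 2 + (-2)q = 3 + (-4)q ⟹ q = 1/2.

p = 1/8, q = 1/2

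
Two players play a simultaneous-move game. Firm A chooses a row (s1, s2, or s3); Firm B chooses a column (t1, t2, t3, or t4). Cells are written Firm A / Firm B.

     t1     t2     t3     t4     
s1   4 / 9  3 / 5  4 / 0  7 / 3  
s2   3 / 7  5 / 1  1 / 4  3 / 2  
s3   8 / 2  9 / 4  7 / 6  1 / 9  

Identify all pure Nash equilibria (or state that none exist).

Check mutual best responses: a cell is a NE iff neither player can gain by unilaterally deviating.
Firm A's best responses — vs t1: s3 (payoff 8); vs t2: s3 (payoff 9); vs t3: s3 (payoff 7); vs t4: s1 (payoff 7).
Firm B's best responses — vs s1: t1 (payoff 9); vs s2: t1 (payoff 7); vs s3: t4 (payoff 9).
No cell has both players best-responding. For instance, Firm A's best reply to t3 is s3, but against s3 Firm B prefers t4 over t3.

No pure-strategy Nash equilibrium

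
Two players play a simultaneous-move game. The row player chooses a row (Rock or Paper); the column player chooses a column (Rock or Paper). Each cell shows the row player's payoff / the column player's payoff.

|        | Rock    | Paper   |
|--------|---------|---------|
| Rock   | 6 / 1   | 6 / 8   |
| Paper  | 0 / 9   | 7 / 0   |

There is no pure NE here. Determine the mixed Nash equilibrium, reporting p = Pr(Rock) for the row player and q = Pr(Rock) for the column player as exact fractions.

Each player's mixing probability is pinned down by making the *other* player indifferent.
The column player indifferent between Rock and Paper: p·1 + (1−p)·9 = p·8 + (1−p)·0 ⟹ 9 + (-8)p = 0 + 8p ⟹ p = 9/16.
The row player indifferent between Rock and Paper: q·6 + (1−q)·6 = q·0 + (1−q)·7 ⟹ 6 + 0q = 7 + (-7)q ⟹ q = 1/7.

p = 9/16, q = 1/7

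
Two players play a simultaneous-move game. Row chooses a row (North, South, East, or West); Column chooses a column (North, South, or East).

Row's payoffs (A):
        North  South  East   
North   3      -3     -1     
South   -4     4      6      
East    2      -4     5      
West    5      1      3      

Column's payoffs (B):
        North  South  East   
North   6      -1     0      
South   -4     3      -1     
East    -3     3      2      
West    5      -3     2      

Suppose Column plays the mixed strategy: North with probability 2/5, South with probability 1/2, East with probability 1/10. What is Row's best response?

West

Row's best reply maximizes expected payoff against the mix.
North: (2/5)·3 + (1/2)·(-3) + (1/10)·(-1) = -2/5
South: (2/5)·(-4) + (1/2)·4 + (1/10)·6 = 1
East: (2/5)·2 + (1/2)·(-4) + (1/10)·5 = -7/10
West: (2/5)·5 + (1/2)·1 + (1/10)·3 = 14/5
Highest expected payoff is 14/5, from West.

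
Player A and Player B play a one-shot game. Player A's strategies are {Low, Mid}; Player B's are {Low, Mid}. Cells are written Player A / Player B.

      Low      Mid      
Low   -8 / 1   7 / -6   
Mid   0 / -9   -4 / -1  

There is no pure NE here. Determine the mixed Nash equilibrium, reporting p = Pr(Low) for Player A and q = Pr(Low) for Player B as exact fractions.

p = 8/15, q = 11/19

Each player's mixing probability is pinned down by making the *other* player indifferent.
Player B indifferent between Low and Mid: p·1 + (1−p)·(-9) = p·(-6) + (1−p)·(-1) ⟹ (-9) + 10p = (-1) + (-5)p ⟹ p = 8/15.
Player A indifferent between Low and Mid: q·(-8) + (1−q)·7 = q·0 + (1−q)·(-4) ⟹ 7 + (-15)q = (-4) + 4q ⟹ q = 11/19.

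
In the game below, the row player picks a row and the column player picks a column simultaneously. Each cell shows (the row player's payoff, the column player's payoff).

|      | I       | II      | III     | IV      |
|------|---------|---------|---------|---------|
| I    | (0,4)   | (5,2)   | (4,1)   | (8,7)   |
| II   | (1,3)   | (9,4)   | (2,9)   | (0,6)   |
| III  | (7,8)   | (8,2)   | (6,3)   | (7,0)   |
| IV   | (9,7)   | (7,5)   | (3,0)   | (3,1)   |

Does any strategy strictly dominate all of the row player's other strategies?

No strictly dominant strategy

Check whether one of the row player's strategies beats all alternatives regardless of what the opponent does.
I is not dominant: against I, II gives 1 > 0.
II is not dominant: against I, III gives 7 > 1.
III is not dominant: against I, IV gives 9 > 7.
IV is not dominant: against II, II gives 9 > 7.
No single strategy is best against every opponent action.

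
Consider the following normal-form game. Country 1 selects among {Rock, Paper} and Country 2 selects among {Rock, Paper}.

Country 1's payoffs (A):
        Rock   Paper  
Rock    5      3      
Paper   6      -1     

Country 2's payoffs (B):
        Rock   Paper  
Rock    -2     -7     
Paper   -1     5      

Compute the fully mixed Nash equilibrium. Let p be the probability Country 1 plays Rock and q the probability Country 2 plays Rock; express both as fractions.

p = 6/11, q = 4/5

Each player's mixing probability is pinned down by making the *other* player indifferent.
Country 2 indifferent between Rock and Paper: p·(-2) + (1−p)·(-1) = p·(-7) + (1−p)·5 ⟹ (-1) + (-1)p = 5 + (-12)p ⟹ p = 6/11.
Country 1 indifferent between Rock and Paper: q·5 + (1−q)·3 = q·6 + (1−q)·(-1) ⟹ 3 + 2q = (-1) + 7q ⟹ q = 4/5.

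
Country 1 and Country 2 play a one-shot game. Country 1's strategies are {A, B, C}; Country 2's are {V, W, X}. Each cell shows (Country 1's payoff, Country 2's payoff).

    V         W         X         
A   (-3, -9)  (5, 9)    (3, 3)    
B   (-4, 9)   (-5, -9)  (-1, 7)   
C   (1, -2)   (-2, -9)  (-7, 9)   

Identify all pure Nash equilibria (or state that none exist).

Find each player's best response to every opponent strategy; NE are the intersections.
Country 1's best responses — vs V: C (payoff 1); vs W: A (payoff 5); vs X: A (payoff 3).
Country 2's best responses — vs A: W (payoff 9); vs B: V (payoff 9); vs C: X (payoff 9).
The only mutual best response is (A, W); neither player gains by switching there.

(A, W)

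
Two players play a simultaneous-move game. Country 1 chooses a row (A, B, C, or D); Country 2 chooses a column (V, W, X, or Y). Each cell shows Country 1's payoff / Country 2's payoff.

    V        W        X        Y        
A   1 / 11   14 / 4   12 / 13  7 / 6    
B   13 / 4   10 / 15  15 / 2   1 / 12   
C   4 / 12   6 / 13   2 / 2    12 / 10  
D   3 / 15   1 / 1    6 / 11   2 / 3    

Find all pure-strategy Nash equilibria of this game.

There is no pure-strategy Nash equilibrium

A profile is a Nash equilibrium when each player is best-responding to the other.
Country 1's best responses — vs V: B (payoff 13); vs W: A (payoff 14); vs X: B (payoff 15); vs Y: C (payoff 12).
Country 2's best responses — vs A: X (payoff 13); vs B: W (payoff 15); vs C: W (payoff 13); vs D: V (payoff 15).
No cell has both players best-responding. For instance, Country 1's best reply to V is B, but against B Country 2 prefers W over V.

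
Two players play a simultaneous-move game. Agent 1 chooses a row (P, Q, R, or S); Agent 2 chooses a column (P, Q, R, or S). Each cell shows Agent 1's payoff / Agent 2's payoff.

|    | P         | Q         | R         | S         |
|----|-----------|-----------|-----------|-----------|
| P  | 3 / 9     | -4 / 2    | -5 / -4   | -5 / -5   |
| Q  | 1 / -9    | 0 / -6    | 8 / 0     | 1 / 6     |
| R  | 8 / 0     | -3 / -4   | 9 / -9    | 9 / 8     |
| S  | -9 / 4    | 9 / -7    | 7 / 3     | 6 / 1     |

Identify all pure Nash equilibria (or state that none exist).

Check mutual best responses: a cell is a NE iff neither player can gain by unilaterally deviating.
Agent 1's best responses — vs P: R (payoff 8); vs Q: S (payoff 9); vs R: R (payoff 9); vs S: R (payoff 9).
Agent 2's best responses — vs P: P (payoff 9); vs Q: S (payoff 6); vs R: S (payoff 8); vs S: P (payoff 4).
The only mutual best response is (R, S); neither player gains by switching there.

(R, S)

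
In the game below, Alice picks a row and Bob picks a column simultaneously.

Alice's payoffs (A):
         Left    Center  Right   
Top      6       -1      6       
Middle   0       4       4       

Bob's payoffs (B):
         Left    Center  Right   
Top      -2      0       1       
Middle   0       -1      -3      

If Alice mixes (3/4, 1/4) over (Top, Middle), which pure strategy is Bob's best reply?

Right

Compute Bob's expected payoff from each pure strategy against the given mix.
Left: (3/4)·(-2) + (1/4)·0 = -3/2
Center: (3/4)·0 + (1/4)·(-1) = -1/4
Right: (3/4)·1 + (1/4)·(-3) = 0
Highest expected payoff is 0, from Right.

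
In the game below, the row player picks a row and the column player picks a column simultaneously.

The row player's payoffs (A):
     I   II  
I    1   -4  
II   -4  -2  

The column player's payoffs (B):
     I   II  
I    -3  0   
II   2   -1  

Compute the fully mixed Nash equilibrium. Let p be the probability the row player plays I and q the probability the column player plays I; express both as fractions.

p = 1/2, q = 2/7

Each player's mixing probability is pinned down by making the *other* player indifferent.
The column player indifferent between I and II: p·(-3) + (1−p)·2 = p·0 + (1−p)·(-1) ⟹ 2 + (-5)p = (-1) + 1p ⟹ p = 1/2.
The row player indifferent between I and II: q·1 + (1−q)·(-4) = q·(-4) + (1−q)·(-2) ⟹ (-4) + 5q = (-2) + (-2)q ⟹ q = 2/7.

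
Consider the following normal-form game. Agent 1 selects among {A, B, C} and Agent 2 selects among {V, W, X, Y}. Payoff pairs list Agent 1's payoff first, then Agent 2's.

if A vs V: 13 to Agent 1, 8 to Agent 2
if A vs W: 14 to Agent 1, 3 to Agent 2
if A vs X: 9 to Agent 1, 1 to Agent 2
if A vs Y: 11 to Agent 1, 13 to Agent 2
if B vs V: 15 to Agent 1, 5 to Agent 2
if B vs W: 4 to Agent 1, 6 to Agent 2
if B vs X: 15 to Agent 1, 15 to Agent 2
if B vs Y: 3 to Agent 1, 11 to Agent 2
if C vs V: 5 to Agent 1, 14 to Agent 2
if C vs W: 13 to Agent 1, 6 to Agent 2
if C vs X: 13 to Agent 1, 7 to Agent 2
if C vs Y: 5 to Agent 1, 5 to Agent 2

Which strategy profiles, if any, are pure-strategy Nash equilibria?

Find each player's best response to every opponent strategy; NE are the intersections.
Agent 1's best responses — vs V: B (payoff 15); vs W: A (payoff 14); vs X: B (payoff 15); vs Y: A (payoff 11).
Agent 2's best responses — vs A: Y (payoff 13); vs B: X (payoff 15); vs C: V (payoff 14).
Mutual best responses occur at (A, Y) and (B, X); at each, neither player gains by switching.

(A, Y) and (B, X)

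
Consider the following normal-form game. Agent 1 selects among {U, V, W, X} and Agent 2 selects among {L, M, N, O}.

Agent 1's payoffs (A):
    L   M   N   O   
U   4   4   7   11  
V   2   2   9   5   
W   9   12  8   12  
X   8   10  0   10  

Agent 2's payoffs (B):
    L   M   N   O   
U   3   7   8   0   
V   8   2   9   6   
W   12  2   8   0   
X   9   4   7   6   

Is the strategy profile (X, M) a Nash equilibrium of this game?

No

Holding Agent 2 at M: Agent 1 gets 10 from X but could get 12 by switching to W. Agent 1 has a profitable deviation.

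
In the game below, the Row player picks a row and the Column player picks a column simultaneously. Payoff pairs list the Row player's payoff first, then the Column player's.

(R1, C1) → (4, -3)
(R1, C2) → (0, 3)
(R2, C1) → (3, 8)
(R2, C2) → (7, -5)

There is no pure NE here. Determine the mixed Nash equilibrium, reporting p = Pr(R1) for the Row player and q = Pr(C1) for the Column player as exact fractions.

p = 13/19, q = 7/8

In a mixed NE each player is indifferent between their pure strategies, so the opponent's mix sets the indifference.
The Column player indifferent between C1 and C2: p·(-3) + (1−p)·8 = p·3 + (1−p)·(-5) ⟹ 8 + (-11)p = (-5) + 8p ⟹ p = 13/19.
The Row player indifferent between R1 and R2: q·4 + (1−q)·0 = q·3 + (1−q)·7 ⟹ 0 + 4q = 7 + (-4)q ⟹ q = 7/8.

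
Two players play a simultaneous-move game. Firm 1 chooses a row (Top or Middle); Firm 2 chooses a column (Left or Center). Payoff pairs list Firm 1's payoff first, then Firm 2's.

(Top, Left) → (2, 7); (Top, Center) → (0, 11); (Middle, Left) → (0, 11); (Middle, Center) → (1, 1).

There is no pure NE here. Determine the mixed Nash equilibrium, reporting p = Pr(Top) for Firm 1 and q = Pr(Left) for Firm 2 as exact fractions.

In a mixed NE each player is indifferent between their pure strategies, so the opponent's mix sets the indifference.
Firm 2 indifferent between Left and Center: p·7 + (1−p)·11 = p·11 + (1−p)·1 ⟹ 11 + (-4)p = 1 + 10p ⟹ p = 5/7.
Firm 1 indifferent between Top and Middle: q·2 + (1−q)·0 = q·0 + (1−q)·1 ⟹ 0 + 2q = 1 + (-1)q ⟹ q = 1/3.

p = 5/7, q = 1/3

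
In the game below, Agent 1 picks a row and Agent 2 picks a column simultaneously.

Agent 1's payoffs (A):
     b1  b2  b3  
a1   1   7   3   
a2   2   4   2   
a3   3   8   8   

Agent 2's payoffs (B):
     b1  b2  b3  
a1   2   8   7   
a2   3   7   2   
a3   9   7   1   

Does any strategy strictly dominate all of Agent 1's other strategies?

A strategy is strictly dominant if it gives Agent 1 a strictly higher payoff than every other strategy, against every choice by the opponent.
a3 strictly dominates: vs b1: 3 > each of {1, 2}; vs b2: 8 > each of {7, 4}; vs b3: 8 > each of {3, 2}.

a3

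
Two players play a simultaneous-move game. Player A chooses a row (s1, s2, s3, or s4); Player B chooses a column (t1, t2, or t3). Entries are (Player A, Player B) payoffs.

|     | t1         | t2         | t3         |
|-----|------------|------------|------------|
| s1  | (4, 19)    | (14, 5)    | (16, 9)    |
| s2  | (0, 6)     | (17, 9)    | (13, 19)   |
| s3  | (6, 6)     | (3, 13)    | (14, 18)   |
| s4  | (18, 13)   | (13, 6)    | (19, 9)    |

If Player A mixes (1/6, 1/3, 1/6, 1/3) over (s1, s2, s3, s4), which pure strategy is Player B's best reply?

Compute Player B's expected payoff from each pure strategy against the given mix.
t1: (1/6)·19 + (1/3)·6 + (1/6)·6 + (1/3)·13 = 21/2
t2: (1/6)·5 + (1/3)·9 + (1/6)·13 + (1/3)·6 = 8
t3: (1/6)·9 + (1/3)·19 + (1/6)·18 + (1/3)·9 = 83/6
Highest expected payoff is 83/6, from t3.

t3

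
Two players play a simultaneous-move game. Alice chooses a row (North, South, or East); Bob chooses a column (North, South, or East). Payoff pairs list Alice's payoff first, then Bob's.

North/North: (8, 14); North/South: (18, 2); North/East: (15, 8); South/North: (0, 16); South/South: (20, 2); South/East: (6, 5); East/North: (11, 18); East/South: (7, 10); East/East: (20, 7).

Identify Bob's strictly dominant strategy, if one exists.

North

A strategy is strictly dominant if it gives Bob a strictly higher payoff than every other strategy, against every choice by the opponent.
North strictly dominates: vs North: 14 > each of {2, 8}; vs South: 16 > each of {2, 5}; vs East: 18 > each of {10, 7}.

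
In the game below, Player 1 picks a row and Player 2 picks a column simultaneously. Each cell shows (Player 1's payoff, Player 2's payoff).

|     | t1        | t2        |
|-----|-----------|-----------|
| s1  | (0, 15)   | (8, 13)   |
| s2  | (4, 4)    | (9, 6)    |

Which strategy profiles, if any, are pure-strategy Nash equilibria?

Check mutual best responses: a cell is a NE iff neither player can gain by unilaterally deviating.
Player 1's best responses — vs t1: s2 (payoff 4); vs t2: s2 (payoff 9).
Player 2's best responses — vs s1: t1 (payoff 15); vs s2: t2 (payoff 6).
The only mutual best response is (s2, t2); neither player gains by switching there.

(s2, t2)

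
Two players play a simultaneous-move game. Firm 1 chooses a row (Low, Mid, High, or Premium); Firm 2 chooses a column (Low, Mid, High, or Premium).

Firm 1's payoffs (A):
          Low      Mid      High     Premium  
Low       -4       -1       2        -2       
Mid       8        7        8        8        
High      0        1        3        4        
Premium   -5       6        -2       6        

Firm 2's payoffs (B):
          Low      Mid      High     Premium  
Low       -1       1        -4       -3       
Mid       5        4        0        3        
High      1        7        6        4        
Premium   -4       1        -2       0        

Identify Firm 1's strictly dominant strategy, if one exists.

Check whether one of Firm 1's strategies beats all alternatives regardless of what the opponent does.
Mid strictly dominates: vs Low: 8 > each of {-4, 0, -5}; vs Mid: 7 > each of {-1, 1, 6}; vs High: 8 > each of {2, 3, -2}; vs Premium: 8 > each of {-2, 4, 6}.

Mid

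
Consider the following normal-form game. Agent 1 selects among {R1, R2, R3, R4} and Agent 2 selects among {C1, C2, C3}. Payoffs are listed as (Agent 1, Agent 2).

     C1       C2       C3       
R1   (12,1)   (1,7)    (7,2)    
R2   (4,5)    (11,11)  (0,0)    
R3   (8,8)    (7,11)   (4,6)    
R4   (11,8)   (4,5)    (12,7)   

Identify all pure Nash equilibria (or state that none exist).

(R2, C2)

A profile is a Nash equilibrium when each player is best-responding to the other.
Agent 1's best responses — vs C1: R1 (payoff 12); vs C2: R2 (payoff 11); vs C3: R4 (payoff 12).
Agent 2's best responses — vs R1: C2 (payoff 7); vs R2: C2 (payoff 11); vs R3: C2 (payoff 11); vs R4: C1 (payoff 8).
The only mutual best response is (R2, C2); neither player gains by switching there.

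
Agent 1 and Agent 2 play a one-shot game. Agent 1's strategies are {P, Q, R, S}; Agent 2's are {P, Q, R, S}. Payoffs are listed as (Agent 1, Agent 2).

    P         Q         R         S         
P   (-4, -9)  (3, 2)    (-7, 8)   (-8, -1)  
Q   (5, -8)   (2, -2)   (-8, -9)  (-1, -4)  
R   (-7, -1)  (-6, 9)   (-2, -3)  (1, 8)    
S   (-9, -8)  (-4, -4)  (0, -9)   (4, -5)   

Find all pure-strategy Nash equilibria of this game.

There is no pure-strategy Nash equilibrium

A profile is a Nash equilibrium when each player is best-responding to the other.
Agent 1's best responses — vs P: Q (payoff 5); vs Q: P (payoff 3); vs R: S (payoff 0); vs S: S (payoff 4).
Agent 2's best responses — vs P: R (payoff 8); vs Q: Q (payoff -2); vs R: Q (payoff 9); vs S: Q (payoff -4).
No cell has both players best-responding. For instance, Agent 1's best reply to P is Q, but against Q Agent 2 prefers Q over P.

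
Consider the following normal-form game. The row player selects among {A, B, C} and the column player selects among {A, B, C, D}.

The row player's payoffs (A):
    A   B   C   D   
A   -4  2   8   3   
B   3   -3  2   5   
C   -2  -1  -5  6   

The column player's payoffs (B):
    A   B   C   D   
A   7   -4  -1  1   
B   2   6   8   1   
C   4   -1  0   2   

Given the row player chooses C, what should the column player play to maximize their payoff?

A

With the row player fixed at C, the column player's payoffs are: A → 4, B → -1, C → 0, D → 2.
The maximum is 4, achieved by A.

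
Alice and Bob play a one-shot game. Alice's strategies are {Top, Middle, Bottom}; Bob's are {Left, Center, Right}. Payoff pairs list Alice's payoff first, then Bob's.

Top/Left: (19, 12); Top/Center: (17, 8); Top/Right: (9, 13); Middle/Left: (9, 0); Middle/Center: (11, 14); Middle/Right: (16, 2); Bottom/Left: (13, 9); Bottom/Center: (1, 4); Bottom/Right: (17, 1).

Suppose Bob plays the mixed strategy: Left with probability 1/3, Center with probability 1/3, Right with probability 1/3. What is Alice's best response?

Top

Alice's best reply maximizes expected payoff against the mix.
Top: (1/3)·19 + (1/3)·17 + (1/3)·9 = 15
Middle: (1/3)·9 + (1/3)·11 + (1/3)·16 = 12
Bottom: (1/3)·13 + (1/3)·1 + (1/3)·17 = 31/3
Highest expected payoff is 15, from Top.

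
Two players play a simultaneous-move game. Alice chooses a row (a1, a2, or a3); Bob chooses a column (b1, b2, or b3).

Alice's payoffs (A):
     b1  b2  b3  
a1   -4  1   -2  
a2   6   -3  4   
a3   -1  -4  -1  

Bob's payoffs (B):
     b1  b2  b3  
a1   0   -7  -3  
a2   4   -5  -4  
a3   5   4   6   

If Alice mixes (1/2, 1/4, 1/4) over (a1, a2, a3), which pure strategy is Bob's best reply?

Bob's best reply maximizes expected payoff against the mix.
b1: (1/2)·0 + (1/4)·4 + (1/4)·5 = 9/4
b2: (1/2)·(-7) + (1/4)·(-5) + (1/4)·4 = -15/4
b3: (1/2)·(-3) + (1/4)·(-4) + (1/4)·6 = -1
Highest expected payoff is 9/4, from b1.

b1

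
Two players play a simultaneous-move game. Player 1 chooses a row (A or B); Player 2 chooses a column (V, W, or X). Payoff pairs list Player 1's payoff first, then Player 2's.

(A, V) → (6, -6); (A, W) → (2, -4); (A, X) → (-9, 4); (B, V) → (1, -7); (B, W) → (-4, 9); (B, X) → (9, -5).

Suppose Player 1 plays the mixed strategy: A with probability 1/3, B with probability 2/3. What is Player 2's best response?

Compute Player 2's expected payoff from each pure strategy against the given mix.
V: (1/3)·(-6) + (2/3)·(-7) = -20/3
W: (1/3)·(-4) + (2/3)·9 = 14/3
X: (1/3)·4 + (2/3)·(-5) = -2
Highest expected payoff is 14/3, from W.

W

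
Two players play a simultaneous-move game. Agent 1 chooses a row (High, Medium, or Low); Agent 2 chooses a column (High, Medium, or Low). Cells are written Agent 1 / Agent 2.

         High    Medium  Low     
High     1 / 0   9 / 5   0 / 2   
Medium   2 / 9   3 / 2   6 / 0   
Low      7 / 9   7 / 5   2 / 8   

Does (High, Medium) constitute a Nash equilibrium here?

Holding Agent 2 at Medium: Agent 1 gets 9 from High, versus 3 from Medium, 7 from Low. No profitable deviation for Agent 1.
Holding Agent 1 at High: Agent 2 gets 5 from Medium, versus 0 from High, 2 from Low. No profitable deviation for Agent 2 either.

Yes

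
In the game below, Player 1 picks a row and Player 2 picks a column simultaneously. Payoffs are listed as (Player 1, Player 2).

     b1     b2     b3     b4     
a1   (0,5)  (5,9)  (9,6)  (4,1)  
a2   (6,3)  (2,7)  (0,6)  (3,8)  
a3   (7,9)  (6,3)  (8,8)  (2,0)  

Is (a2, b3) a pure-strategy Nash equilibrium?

No

Holding Player 2 at b3: Player 1 gets 0 from a2 but could get 9 by switching to a1. Player 1 has a profitable deviation.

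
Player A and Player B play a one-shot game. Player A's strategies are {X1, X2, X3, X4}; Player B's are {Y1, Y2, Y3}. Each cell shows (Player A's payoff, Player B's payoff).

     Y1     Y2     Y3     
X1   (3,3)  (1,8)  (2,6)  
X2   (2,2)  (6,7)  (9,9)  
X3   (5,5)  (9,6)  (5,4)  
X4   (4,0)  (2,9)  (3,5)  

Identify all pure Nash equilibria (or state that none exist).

Find each player's best response to every opponent strategy; NE are the intersections.
Player A's best responses — vs Y1: X3 (payoff 5); vs Y2: X3 (payoff 9); vs Y3: X2 (payoff 9).
Player B's best responses — vs X1: Y2 (payoff 8); vs X2: Y3 (payoff 9); vs X3: Y2 (payoff 6); vs X4: Y2 (payoff 9).
Mutual best responses occur at (X2, Y3) and (X3, Y2); at each, neither player gains by switching.

(X2, Y3) and (X3, Y2)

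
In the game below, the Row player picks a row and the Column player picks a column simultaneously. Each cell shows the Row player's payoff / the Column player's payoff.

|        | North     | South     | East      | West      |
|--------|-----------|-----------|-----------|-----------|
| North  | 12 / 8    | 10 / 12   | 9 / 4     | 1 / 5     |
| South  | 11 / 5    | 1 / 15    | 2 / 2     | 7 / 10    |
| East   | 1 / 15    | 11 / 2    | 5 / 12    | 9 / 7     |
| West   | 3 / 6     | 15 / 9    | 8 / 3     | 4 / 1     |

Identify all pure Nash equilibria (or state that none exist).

Check mutual best responses: a cell is a NE iff neither player can gain by unilaterally deviating.
The Row player's best responses — vs North: North (payoff 12); vs South: West (payoff 15); vs East: North (payoff 9); vs West: East (payoff 9).
The Column player's best responses — vs North: South (payoff 12); vs South: South (payoff 15); vs East: North (payoff 15); vs West: South (payoff 9).
The only mutual best response is (West, South); neither player gains by switching there.

(West, South)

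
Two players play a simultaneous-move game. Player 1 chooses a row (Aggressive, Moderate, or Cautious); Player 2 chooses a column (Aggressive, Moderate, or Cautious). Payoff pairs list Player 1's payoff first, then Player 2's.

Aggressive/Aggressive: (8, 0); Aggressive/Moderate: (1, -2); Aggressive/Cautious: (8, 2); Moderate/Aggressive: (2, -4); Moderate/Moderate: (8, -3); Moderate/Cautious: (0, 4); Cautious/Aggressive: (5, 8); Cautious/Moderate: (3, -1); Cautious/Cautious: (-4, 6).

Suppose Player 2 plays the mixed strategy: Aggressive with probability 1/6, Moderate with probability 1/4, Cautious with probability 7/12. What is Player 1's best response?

Aggressive

Player 1's best reply maximizes expected payoff against the mix.
Aggressive: (1/6)·8 + (1/4)·1 + (7/12)·8 = 25/4
Moderate: (1/6)·2 + (1/4)·8 + (7/12)·0 = 7/3
Cautious: (1/6)·5 + (1/4)·3 + (7/12)·(-4) = -3/4
Highest expected payoff is 25/4, from Aggressive.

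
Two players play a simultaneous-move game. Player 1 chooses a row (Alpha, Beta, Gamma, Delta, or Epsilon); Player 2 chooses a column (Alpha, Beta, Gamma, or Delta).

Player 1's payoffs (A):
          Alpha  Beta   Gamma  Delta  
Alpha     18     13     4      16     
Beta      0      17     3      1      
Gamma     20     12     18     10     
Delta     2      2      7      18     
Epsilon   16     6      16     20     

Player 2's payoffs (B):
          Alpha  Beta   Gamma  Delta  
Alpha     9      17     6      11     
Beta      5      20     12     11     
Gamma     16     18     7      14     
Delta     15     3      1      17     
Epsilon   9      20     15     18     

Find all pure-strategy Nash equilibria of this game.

Find each player's best response to every opponent strategy; NE are the intersections.
Player 1's best responses — vs Alpha: Gamma (payoff 20); vs Beta: Beta (payoff 17); vs Gamma: Gamma (payoff 18); vs Delta: Epsilon (payoff 20).
Player 2's best responses — vs Alpha: Beta (payoff 17); vs Beta: Beta (payoff 20); vs Gamma: Beta (payoff 18); vs Delta: Delta (payoff 17); vs Epsilon: Beta (payoff 20).
The only mutual best response is (Beta, Beta); neither player gains by switching there.

(Beta, Beta)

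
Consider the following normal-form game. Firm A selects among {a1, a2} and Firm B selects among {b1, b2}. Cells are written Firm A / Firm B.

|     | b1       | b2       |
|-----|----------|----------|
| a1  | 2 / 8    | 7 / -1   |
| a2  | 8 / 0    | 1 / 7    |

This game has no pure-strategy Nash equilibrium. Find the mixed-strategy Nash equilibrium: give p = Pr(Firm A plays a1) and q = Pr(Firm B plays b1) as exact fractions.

p = 7/16, q = 1/2

Each player's mixing probability is pinned down by making the *other* player indifferent.
Firm B indifferent between b1 and b2: p·8 + (1−p)·0 = p·(-1) + (1−p)·7 ⟹ 0 + 8p = 7 + (-8)p ⟹ p = 7/16.
Firm A indifferent between a1 and a2: q·2 + (1−q)·7 = q·8 + (1−q)·1 ⟹ 7 + (-5)q = 1 + 7q ⟹ q = 1/2.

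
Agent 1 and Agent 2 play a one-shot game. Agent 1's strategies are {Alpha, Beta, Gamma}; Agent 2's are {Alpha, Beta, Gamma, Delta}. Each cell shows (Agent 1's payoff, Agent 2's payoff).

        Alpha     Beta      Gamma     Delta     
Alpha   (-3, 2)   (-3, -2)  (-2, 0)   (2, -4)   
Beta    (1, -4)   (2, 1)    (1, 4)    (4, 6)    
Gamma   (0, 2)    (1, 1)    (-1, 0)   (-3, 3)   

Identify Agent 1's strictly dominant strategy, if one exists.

A strategy is strictly dominant if it gives Agent 1 a strictly higher payoff than every other strategy, against every choice by the opponent.
Beta strictly dominates: vs Alpha: 1 > each of {-3, 0}; vs Beta: 2 > each of {-3, 1}; vs Gamma: 1 > each of {-2, -1}; vs Delta: 4 > each of {2, -3}.

Beta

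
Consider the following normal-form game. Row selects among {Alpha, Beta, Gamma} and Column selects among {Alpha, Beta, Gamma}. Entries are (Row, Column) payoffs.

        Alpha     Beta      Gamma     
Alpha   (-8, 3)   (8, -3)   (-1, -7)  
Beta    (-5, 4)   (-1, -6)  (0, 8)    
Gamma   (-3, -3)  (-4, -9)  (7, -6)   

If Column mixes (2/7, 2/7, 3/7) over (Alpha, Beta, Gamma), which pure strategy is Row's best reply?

Compute Row's expected payoff from each pure strategy against the given mix.
Alpha: (2/7)·(-8) + (2/7)·8 + (3/7)·(-1) = -3/7
Beta: (2/7)·(-5) + (2/7)·(-1) + (3/7)·0 = -12/7
Gamma: (2/7)·(-3) + (2/7)·(-4) + (3/7)·7 = 1
Highest expected payoff is 1, from Gamma.

Gamma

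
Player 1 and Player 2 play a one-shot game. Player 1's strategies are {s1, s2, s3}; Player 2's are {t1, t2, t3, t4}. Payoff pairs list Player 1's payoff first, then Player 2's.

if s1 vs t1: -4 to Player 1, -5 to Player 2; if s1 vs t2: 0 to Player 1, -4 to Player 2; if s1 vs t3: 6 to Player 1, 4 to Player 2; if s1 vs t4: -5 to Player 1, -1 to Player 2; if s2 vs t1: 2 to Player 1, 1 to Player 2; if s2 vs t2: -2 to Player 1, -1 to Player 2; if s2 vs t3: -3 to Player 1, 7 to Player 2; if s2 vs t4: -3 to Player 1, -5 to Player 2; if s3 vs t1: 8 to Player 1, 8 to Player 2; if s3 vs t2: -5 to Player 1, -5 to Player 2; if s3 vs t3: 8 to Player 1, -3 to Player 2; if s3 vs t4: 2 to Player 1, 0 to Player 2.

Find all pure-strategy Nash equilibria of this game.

(s3, t1)

Find each player's best response to every opponent strategy; NE are the intersections.
Player 1's best responses — vs t1: s3 (payoff 8); vs t2: s1 (payoff 0); vs t3: s3 (payoff 8); vs t4: s3 (payoff 2).
Player 2's best responses — vs s1: t3 (payoff 4); vs s2: t3 (payoff 7); vs s3: t1 (payoff 8).
The only mutual best response is (s3, t1); neither player gains by switching there.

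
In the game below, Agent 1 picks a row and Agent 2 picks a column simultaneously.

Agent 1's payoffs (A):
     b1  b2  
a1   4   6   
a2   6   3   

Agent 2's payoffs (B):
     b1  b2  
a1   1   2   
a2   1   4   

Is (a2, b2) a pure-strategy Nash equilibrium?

No

Holding Agent 2 at b2: Agent 1 gets 3 from a2 but could get 6 by switching to a1. Agent 1 has a profitable deviation.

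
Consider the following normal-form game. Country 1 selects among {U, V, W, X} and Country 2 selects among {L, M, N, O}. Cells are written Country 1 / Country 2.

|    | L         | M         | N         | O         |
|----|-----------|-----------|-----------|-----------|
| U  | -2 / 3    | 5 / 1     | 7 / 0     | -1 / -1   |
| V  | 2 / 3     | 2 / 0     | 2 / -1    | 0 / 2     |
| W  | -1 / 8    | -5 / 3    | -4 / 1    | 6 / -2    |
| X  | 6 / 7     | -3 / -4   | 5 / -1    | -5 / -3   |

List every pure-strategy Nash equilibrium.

A profile is a Nash equilibrium when each player is best-responding to the other.
Country 1's best responses — vs L: X (payoff 6); vs M: U (payoff 5); vs N: U (payoff 7); vs O: W (payoff 6).
Country 2's best responses — vs U: L (payoff 3); vs V: L (payoff 3); vs W: L (payoff 8); vs X: L (payoff 7).
The only mutual best response is (X, L); neither player gains by switching there.

(X, L)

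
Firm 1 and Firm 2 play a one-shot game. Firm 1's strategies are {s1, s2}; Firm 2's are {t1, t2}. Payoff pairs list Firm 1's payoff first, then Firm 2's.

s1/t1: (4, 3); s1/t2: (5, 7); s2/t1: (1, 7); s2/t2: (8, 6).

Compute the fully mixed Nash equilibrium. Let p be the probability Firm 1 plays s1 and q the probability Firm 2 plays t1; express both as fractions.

Each player's mixing probability is pinned down by making the *other* player indifferent.
Firm 2 indifferent between t1 and t2: p·3 + (1−p)·7 = p·7 + (1−p)·6 ⟹ 7 + (-4)p = 6 + 1p ⟹ p = 1/5.
Firm 1 indifferent between s1 and s2: q·4 + (1−q)·5 = q·1 + (1−q)·8 ⟹ 5 + (-1)q = 8 + (-7)q ⟹ q = 1/2.

p = 1/5, q = 1/2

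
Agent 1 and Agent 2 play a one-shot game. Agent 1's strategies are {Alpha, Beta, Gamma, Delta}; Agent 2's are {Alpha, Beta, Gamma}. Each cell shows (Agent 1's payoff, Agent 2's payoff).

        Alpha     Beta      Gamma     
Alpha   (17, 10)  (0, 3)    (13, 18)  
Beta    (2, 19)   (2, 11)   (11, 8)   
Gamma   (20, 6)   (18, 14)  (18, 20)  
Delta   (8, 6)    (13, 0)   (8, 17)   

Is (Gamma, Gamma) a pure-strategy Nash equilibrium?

Yes

Holding Agent 2 at Gamma: Agent 1 gets 18 from Gamma, versus 13 from Alpha, 11 from Beta, 8 from Delta. No profitable deviation for Agent 1.
Holding Agent 1 at Gamma: Agent 2 gets 20 from Gamma, versus 6 from Alpha, 14 from Beta. No profitable deviation for Agent 2 either.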